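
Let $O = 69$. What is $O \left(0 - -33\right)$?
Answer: $2277$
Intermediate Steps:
$O \left(0 - -33\right) = 69 \left(0 - -33\right) = 69 \left(0 + 33\right) = 69 \cdot 33 = 2277$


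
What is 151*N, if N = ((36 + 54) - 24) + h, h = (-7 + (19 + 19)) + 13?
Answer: 16610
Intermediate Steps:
h = 44 (h = (-7 + 38) + 13 = 31 + 13 = 44)
N = 110 (N = ((36 + 54) - 24) + 44 = (90 - 24) + 44 = 66 + 44 = 110)
151*N = 151*110 = 16610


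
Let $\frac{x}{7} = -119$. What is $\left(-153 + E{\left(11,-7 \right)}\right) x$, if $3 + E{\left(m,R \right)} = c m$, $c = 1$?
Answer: $120785$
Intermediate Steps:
$x = -833$ ($x = 7 \left(-119\right) = -833$)
$E{\left(m,R \right)} = -3 + m$ ($E{\left(m,R \right)} = -3 + 1 m = -3 + m$)
$\left(-153 + E{\left(11,-7 \right)}\right) x = \left(-153 + \left(-3 + 11\right)\right) \left(-833\right) = \left(-153 + 8\right) \left(-833\right) = \left(-145\right) \left(-833\right) = 120785$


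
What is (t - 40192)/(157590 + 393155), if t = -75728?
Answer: -23184/110149 ≈ -0.21048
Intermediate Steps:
(t - 40192)/(157590 + 393155) = (-75728 - 40192)/(157590 + 393155) = -115920/550745 = -115920*1/550745 = -23184/110149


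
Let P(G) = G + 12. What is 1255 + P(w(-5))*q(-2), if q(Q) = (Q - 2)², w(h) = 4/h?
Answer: 7171/5 ≈ 1434.2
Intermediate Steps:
P(G) = 12 + G
q(Q) = (-2 + Q)²
1255 + P(w(-5))*q(-2) = 1255 + (12 + 4/(-5))*(-2 - 2)² = 1255 + (12 + 4*(-⅕))*(-4)² = 1255 + (12 - ⅘)*16 = 1255 + (56/5)*16 = 1255 + 896/5 = 7171/5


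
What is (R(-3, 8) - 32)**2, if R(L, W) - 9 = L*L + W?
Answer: 36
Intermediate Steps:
R(L, W) = 9 + W + L**2 (R(L, W) = 9 + (L*L + W) = 9 + (L**2 + W) = 9 + (W + L**2) = 9 + W + L**2)
(R(-3, 8) - 32)**2 = ((9 + 8 + (-3)**2) - 32)**2 = ((9 + 8 + 9) - 32)**2 = (26 - 32)**2 = (-6)**2 = 36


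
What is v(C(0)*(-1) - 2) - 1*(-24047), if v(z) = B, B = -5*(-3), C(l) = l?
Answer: 24062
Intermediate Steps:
B = 15
v(z) = 15
v(C(0)*(-1) - 2) - 1*(-24047) = 15 - 1*(-24047) = 15 + 24047 = 24062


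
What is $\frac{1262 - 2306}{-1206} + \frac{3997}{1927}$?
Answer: $\frac{379565}{129109} \approx 2.9399$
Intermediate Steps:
$\frac{1262 - 2306}{-1206} + \frac{3997}{1927} = \left(-1044\right) \left(- \frac{1}{1206}\right) + 3997 \cdot \frac{1}{1927} = \frac{58}{67} + \frac{3997}{1927} = \frac{379565}{129109}$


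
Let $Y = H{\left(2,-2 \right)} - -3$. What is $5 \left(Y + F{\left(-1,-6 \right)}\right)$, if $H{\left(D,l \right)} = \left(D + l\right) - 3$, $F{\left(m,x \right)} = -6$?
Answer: $-30$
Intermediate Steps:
$H{\left(D,l \right)} = -3 + D + l$
$Y = 0$ ($Y = \left(-3 + 2 - 2\right) - -3 = -3 + 3 = 0$)
$5 \left(Y + F{\left(-1,-6 \right)}\right) = 5 \left(0 - 6\right) = 5 \left(-6\right) = -30$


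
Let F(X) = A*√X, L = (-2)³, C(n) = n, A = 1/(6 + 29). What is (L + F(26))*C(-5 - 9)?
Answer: 112 - 2*√26/5 ≈ 109.96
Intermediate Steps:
A = 1/35 ≈ 0.028571
L = -8
F(X) = √X/35
(L + F(26))*C(-5 - 9) = (-8 + √26/35)*(-5 - 9) = (-8 + √26/35)*(-14) = 112 - 2*√26/5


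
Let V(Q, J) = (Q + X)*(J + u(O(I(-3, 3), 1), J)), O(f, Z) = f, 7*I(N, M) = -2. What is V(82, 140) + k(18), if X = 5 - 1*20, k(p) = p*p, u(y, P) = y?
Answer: 67794/7 ≈ 9684.9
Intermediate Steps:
I(N, M) = -2/7 (I(N, M) = (⅐)*(-2) = -2/7)
k(p) = p²
X = -15 (X = 5 - 20 = -15)
V(Q, J) = (-15 + Q)*(-2/7 + J) (V(Q, J) = (Q - 15)*(J - 2/7) = (-15 + Q)*(-2/7 + J))
V(82, 140) + k(18) = (30/7 - 15*140 - 2/7*82 + 140*82) + 18² = (30/7 - 2100 - 164/7 + 11480) + 324 = 65526/7 + 324 = 67794/7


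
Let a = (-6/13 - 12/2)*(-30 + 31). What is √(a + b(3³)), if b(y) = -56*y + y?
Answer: I*√252057/13 ≈ 38.619*I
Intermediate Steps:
a = -84/13 (a = (-6*1/13 - 12*½)*1 = (-6/13 - 6)*1 = -84/13*1 = -84/13 ≈ -6.4615)
b(y) = -55*y
√(a + b(3³)) = √(-84/13 - 55*3³) = √(-84/13 - 55*27) = √(-84/13 - 1485) = √(-19389/13) = I*√252057/13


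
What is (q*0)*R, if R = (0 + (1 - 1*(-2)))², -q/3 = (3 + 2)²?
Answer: 0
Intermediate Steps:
q = -75 (q = -3*(3 + 2)² = -3*5² = -3*25 = -75)
R = 9 (R = (0 + (1 + 2))² = (0 + 3)² = 3² = 9)
(q*0)*R = -75*0*9 = 0*9 = 0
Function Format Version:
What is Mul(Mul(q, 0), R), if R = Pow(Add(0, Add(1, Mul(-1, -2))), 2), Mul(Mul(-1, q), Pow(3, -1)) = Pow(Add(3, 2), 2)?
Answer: 0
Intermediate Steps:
q = -75 (q = Mul(-3, Pow(Add(3, 2), 2)) = Mul(-3, Pow(5, 2)) = Mul(-3, 25) = -75)
R = 9 (R = Pow(Add(0, Add(1, 2)), 2) = Pow(Add(0, 3), 2) = Pow(3, 2) = 9)
Mul(Mul(q, 0), R) = Mul(Mul(-75, 0), 9) = Mul(0, 9) = 0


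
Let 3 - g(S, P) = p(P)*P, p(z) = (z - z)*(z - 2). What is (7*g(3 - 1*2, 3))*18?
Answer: 378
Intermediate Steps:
p(z) = 0 (p(z) = 0*(-2 + z) = 0)
g(S, P) = 3 (g(S, P) = 3 - 0*P = 3 - 1*0 = 3 + 0 = 3)
(7*g(3 - 1*2, 3))*18 = (7*3)*18 = 21*18 = 378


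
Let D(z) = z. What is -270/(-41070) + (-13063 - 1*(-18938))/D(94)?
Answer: 171143/2738 ≈ 62.507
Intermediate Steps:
-270/(-41070) + (-13063 - 1*(-18938))/D(94) = -270/(-41070) + (-13063 - 1*(-18938))/94 = -270*(-1/41070) + (-13063 + 18938)*(1/94) = 9/1369 + 5875*(1/94) = 9/1369 + 125/2 = 171143/2738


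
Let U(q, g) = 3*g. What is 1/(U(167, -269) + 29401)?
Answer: 1/28594 ≈ 3.4972e-5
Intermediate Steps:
1/(U(167, -269) + 29401) = 1/(3*(-269) + 29401) = 1/(-807 + 29401) = 1/28594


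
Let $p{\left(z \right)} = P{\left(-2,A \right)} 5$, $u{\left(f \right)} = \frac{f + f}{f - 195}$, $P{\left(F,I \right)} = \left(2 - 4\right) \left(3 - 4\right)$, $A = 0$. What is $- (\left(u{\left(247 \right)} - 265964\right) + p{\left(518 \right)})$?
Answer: $\frac{531889}{2} \approx 2.6594 \cdot 10^{5}$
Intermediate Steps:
$P{\left(F,I \right)} = 2$ ($P{\left(F,I \right)} = \left(-2\right) \left(-1\right) = 2$)
$u{\left(f \right)} = \frac{2 f}{-195 + f}$
$p{\left(z \right)} = 10$ ($p{\left(z \right)} = 2 \cdot 5 = 10$)
$- (\left(u{\left(247 \right)} - 265964\right) + p{\left(518 \right)}) = - (\left(2 \cdot 247 \frac{1}{-195 + 247} - 265964\right) + 10) = - (\left(2 \cdot 247 \cdot \frac{1}{52} - 265964\right) + 10) = - (\left(\frac{19}{2} - 265964\right) + 10) = - (- \frac{531909}{2} + 10) = \left(-1\right) \left(- \frac{531889}{2}\right) = \frac{531889}{2}$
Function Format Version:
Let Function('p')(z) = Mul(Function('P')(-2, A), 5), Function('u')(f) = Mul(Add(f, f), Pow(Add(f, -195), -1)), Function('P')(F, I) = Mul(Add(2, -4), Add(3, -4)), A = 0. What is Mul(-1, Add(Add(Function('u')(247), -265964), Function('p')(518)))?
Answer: Rational(531889, 2) ≈ 2.6594e+5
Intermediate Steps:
Function('P')(F, I) = 2 (Function('P')(F, I) = Mul(-2, -1) = 2)
Function('u')(f) = Mul(2, f, Pow(Add(-195, f), -1)) (Function('u')(f) = Mul(Mul(2, f), Pow(Add(-195, f), -1)) = Mul(2, f, Pow(Add(-195, f), -1)))
Function('p')(z) = 10 (Function('p')(z) = Mul(2, 5) = 10)
Mul(-1, Add(Add(Function('u')(247), -265964), Function('p')(518))) = Mul(-1, Add(Add(Mul(2, 247, Pow(Add(-195, 247), -1)), -265964), 10)) = Mul(-1, Add(Add(Mul(2, 247, Pow(52, -1)), -265964), 10)) = Mul(-1, Add(Add(Mul(2, 247, Rational(1, 52)), -265964), 10)) = Mul(-1, Add(Add(Rational(19, 2), -265964), 10)) = Mul(-1, Add(Rational(-531909, 2), 10)) = Mul(-1, Rational(-531889, 2)) = Rational(531889, 2)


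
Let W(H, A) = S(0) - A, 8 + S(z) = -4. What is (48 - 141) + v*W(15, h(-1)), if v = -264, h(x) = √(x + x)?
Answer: 3075 + 264*I*√2 ≈ 3075.0 + 373.35*I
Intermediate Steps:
S(z) = -12 (S(z) = -8 - 4 = -12)
h(x) = √2*√x (h(x) = √(2*x) = √2*√x)
W(H, A) = -12 - A
(48 - 141) + v*W(15, h(-1)) = (48 - 141) - 264*(-12 - √2*√(-1)) = -93 - 264*(-12 - √2*I) = -93 - 264*(-12 - I*√2) = -93 + (3168 + 264*I*√2) = 3075 + 264*I*√2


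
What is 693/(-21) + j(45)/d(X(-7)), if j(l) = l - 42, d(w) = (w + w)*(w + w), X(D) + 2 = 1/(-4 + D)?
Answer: -69465/2116 ≈ -32.828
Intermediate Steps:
X(D) = -2 + 1/(-4 + D)
d(w) = 4*w² (d(w) = (2*w)*(2*w) = 4*w²)
j(l) = -42 + l
693/(-21) + j(45)/d(X(-7)) = 693/(-21) + (-42 + 45)/((4*((9 - 2*(-7))/(-4 - 7))²)) = 693*(-1/21) + 3/((4*((9 + 14)/(-11))²)) = -33 + 3/((4*(-1/11*23)²)) = -33 + 3/((4*(-23/11)²)) = -33 + 3/((4*(529/121))) = -33 + 3/(2116/121) = -33 + 3*(121/2116) = -33 + 363/2116 = -69465/2116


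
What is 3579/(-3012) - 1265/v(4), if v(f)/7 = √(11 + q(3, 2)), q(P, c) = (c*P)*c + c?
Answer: -262363/7028 ≈ -37.331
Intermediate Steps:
q(P, c) = c + P*c² (q(P, c) = (P*c)*c + c = P*c² + c = c + P*c²)
v(f) = 35 (v(f) = 7*√(11 + 2*(1 + 3*2)) = 7*√(11 + 2*(1 + 6)) = 7*√(11 + 2*7) = 7*√(11 + 14) = 7*√25 = 7*5 = 35)
3579/(-3012) - 1265/v(4) = 3579/(-3012) - 1265/35 = 3579*(-1/3012) - 1265*1/35 = -1193/1004 - 253/7 = -262363/7028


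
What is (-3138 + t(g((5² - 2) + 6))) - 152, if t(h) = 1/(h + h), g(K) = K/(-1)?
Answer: -190821/58 ≈ -3290.0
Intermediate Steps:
g(K) = -K (g(K) = K*(-1) = -K)
t(h) = 1/(2*h)
(-3138 + t(g((5² - 2) + 6))) - 152 = (-3138 + 1/(2*((-((5² - 2) + 6))))) - 152 = (-3138 + 1/(2*((-((25 - 2) + 6))))) - 152 = (-3138 + 1/(2*((-(23 + 6))))) - 152 = (-3138 + 1/(2*((-1*29)))) - 152 = (-3138 + (½)/(-29)) - 152 = (-3138 + (½)*(-1/29)) - 152 = (-3138 - 1/58) - 152 = -182005/58 - 152 = -190821/58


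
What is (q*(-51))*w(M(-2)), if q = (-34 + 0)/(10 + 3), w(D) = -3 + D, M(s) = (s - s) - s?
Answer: -1734/13 ≈ -133.38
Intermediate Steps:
M(s) = -s (M(s) = 0 - s = -s)
q = -34/13 ≈ -2.6154
(q*(-51))*w(M(-2)) = (-34/13*(-51))*(-3 - 1*(-2)) = 1734*(-3 + 2)/13 = (1734/13)*(-1) = -1734/13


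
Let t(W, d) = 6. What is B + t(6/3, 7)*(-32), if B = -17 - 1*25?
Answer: -234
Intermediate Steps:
B = -42 (B = -17 - 25 = -42)
B + t(6/3, 7)*(-32) = -42 + 6*(-32) = -42 - 192 = -234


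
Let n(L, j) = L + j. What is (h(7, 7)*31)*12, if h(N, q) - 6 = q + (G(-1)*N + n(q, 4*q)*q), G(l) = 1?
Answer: 98580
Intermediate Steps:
h(N, q) = 6 + N + q + 5*q² (h(N, q) = 6 + (q + (1*N + (q + 4*q)*q)) = 6 + (q + (N + (5*q)*q)) = 6 + (q + (N + 5*q²)) = 6 + (N + q + 5*q²) = 6 + N + q + 5*q²)
(h(7, 7)*31)*12 = ((6 + 7 + 7 + 5*7²)*31)*12 = ((6 + 7 + 7 + 5*49)*31)*12 = ((6 + 7 + 7 + 245)*31)*12 = (265*31)*12 = 8215*12 = 98580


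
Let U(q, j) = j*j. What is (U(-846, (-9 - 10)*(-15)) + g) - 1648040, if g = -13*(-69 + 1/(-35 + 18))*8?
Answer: -26513759/17 ≈ -1.5596e+6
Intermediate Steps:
U(q, j) = j**2
g = 122096/17 (g = -13*(-69 + 1/(-17))*8 = -13*(-69 - 1/17)*8 = -13*(-1174/17)*8 = (15262/17)*8 = 122096/17 ≈ 7182.1)
(U(-846, (-9 - 10)*(-15)) + g) - 1648040 = (((-9 - 10)*(-15))**2 + 122096/17) - 1648040 = ((-19*(-15))**2 + 122096/17) - 1648040 = (285**2 + 122096/17) - 1648040 = (81225 + 122096/17) - 1648040 = 1502921/17 - 1648040 = -26513759/17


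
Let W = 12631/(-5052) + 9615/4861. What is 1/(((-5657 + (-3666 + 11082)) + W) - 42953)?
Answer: -24557772/1011645684079 ≈ -2.4275e-5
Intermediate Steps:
W = -12824311/24557772 (W = 12631*(-1/5052) + 9615*(1/4861) = -12631/5052 + 9615/4861 = -12824311/24557772 ≈ -0.52221)
1/(((-5657 + (-3666 + 11082)) + W) - 42953) = 1/(((-5657 + (-3666 + 11082)) - 12824311/24557772) - 42953) = 1/(((-5657 + 7416) - 12824311/24557772) - 42953) = 1/((1759 - 12824311/24557772) - 42953) = 1/(43184296637/24557772 - 42953) = 1/(-1011645684079/24557772) = -24557772/1011645684079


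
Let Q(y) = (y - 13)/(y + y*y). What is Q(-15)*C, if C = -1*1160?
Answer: 464/3 ≈ 154.67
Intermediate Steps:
Q(y) = (-13 + y)/(y + y²)
C = -1160
Q(-15)*C = ((-13 - 15)/((-15)*(1 - 15)))*(-1160) = -1/15*(-28)/(-14)*(-1160) = -1/15*(-1/14)*(-28)*(-1160) = -2/15*(-1160) = 464/3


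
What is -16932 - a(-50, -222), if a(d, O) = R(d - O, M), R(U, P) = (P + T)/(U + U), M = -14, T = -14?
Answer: -1456145/86 ≈ -16932.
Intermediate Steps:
R(U, P) = (-14 + P)/(2*U) (R(U, P) = (P - 14)/(U + U) = (-14 + P)/((2*U)) = (-14 + P)*(1/(2*U)) = (-14 + P)/(2*U))
a(d, O) = -14/(d - O) (a(d, O) = (-14 - 14)/(2*(d - O)) = (½)*(-28)/(d - O) = -14/(d - O))
-16932 - a(-50, -222) = -16932 - 14/(-222 - 1*(-50)) = -16932 - 14/(-222 + 50) = -16932 - 14/(-172) = -16932 - 14*(-1)/172 = -16932 - 1*(-7/86) = -16932 + 7/86 = -1456145/86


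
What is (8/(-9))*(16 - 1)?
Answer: -40/3 ≈ -13.333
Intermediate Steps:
(8/(-9))*(16 - 1) = (8*(-1/9))*15 = -8/9*15 = -40/3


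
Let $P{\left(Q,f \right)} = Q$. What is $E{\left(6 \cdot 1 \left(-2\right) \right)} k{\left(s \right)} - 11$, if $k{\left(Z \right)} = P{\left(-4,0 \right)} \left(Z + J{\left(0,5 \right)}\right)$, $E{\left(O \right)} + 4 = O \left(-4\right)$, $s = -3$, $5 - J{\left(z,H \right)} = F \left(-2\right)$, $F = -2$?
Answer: $341$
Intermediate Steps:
$J{\left(z,H \right)} = 1$ ($J{\left(z,H \right)} = 5 - \left(-2\right) \left(-2\right) = 5 - 4 = 1$)
$E{\left(O \right)} = -4 - 4 O$ ($E{\left(O \right)} = -4 + O \left(-4\right) = -4 - 4 O$)
$k{\left(Z \right)} = -4 - 4 Z$ ($k{\left(Z \right)} = - 4 \left(Z + 1\right) = - 4 \left(1 + Z\right) = -4 - 4 Z$)
$E{\left(6 \cdot 1 \left(-2\right) \right)} k{\left(s \right)} - 11 = \left(-4 - 4 \cdot 6 \cdot 1 \left(-2\right)\right) \left(-4 - -12\right) - 11 = \left(-4 - 4 \cdot 6 \left(-2\right)\right) \left(-4 + 12\right) - 11 = \left(-4 - -48\right) 8 - 11 = \left(-4 + 48\right) 8 - 11 = 44 \cdot 8 - 11 = 352 - 11 = 341$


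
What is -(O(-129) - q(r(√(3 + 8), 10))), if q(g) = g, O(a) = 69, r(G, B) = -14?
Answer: -83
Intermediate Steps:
-(O(-129) - q(r(√(3 + 8), 10))) = -(69 - 1*(-14)) = -(69 + 14) = -1*83 = -83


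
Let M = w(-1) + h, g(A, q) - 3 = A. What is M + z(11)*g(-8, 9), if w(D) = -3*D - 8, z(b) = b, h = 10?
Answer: -50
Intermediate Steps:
g(A, q) = 3 + A
w(D) = -8 - 3*D
M = 5 (M = (-8 - 3*(-1)) + 10 = (-8 + 3) + 10 = -5 + 10 = 5)
M + z(11)*g(-8, 9) = 5 + 11*(3 - 8) = 5 + 11*(-5) = 5 - 55 = -50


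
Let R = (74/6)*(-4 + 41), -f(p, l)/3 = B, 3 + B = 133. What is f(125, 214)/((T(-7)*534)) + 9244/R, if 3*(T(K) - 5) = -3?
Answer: 9783607/487364 ≈ 20.075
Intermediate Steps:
B = 130 (B = -3 + 133 = 130)
T(K) = 4 (T(K) = 5 + (⅓)*(-3) = 5 - 1 = 4)
f(p, l) = -390 (f(p, l) = -3*130 = -390)
R = 1369/3 (R = (74*(⅙))*37 = (37/3)*37 = 1369/3 ≈ 456.33)
f(125, 214)/((T(-7)*534)) + 9244/R = -390/(4*534) + 9244/(1369/3) = -390/2136 + 9244*(3/1369) = -390*1/2136 + 27732/1369 = -65/356 + 27732/1369 = 9783607/487364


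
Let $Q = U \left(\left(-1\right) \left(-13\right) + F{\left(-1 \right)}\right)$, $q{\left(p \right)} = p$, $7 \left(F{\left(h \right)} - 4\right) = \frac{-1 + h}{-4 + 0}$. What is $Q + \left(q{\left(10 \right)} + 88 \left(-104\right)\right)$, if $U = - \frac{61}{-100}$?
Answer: $- \frac{12784221}{1400} \approx -9131.6$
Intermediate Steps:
$U = \frac{61}{100}$ ($U = \left(-61\right) \left(- \frac{1}{100}\right) = \frac{61}{100} \approx 0.61$)
$F{\left(h \right)} = \frac{113}{28} - \frac{h}{28}$ ($F{\left(h \right)} = 4 + \frac{\left(-1 + h\right) \frac{1}{-4 + 0}}{7} = 4 + \frac{\left(-1 + h\right) \frac{1}{-4}}{7} = 4 + \frac{\left(-1 + h\right) \left(- \frac{1}{4}\right)}{7} = 4 + \frac{\frac{1}{4} - \frac{h}{4}}{7} = 4 - \left(- \frac{1}{28} + \frac{h}{28}\right) = \frac{113}{28} - \frac{h}{28}$)
$Q = \frac{14579}{1400}$ ($Q = \frac{61 \left(\left(-1\right) \left(-13\right) + \left(\frac{113}{28} - - \frac{1}{28}\right)\right)}{100} = \frac{61 \left(13 + \left(\frac{113}{28} + \frac{1}{28}\right)\right)}{100} = \frac{61 \left(13 + \frac{57}{14}\right)}{100} = \frac{61}{100} \cdot \frac{239}{14} = \frac{14579}{1400} \approx 10.414$)
$Q + \left(q{\left(10 \right)} + 88 \left(-104\right)\right) = \frac{14579}{1400} + \left(10 + 88 \left(-104\right)\right) = \frac{14579}{1400} + \left(10 - 9152\right) = \frac{14579}{1400} - 9142 = - \frac{12784221}{1400}$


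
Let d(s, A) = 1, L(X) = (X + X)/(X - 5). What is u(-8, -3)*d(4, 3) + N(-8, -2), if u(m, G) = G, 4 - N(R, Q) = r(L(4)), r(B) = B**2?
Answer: -63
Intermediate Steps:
L(X) = 2*X/(-5 + X) (L(X) = (2*X)/(-5 + X) = 2*X/(-5 + X))
N(R, Q) = -60 (N(R, Q) = 4 - (2*4/(-5 + 4))**2 = 4 - (2*4/(-1))**2 = 4 - (2*4*(-1))**2 = 4 - 1*(-8)**2 = 4 - 1*64 = 4 - 64 = -60)
u(-8, -3)*d(4, 3) + N(-8, -2) = -3*1 - 60 = -3 - 60 = -63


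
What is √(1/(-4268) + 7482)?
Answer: 5*√1362907909/2134 ≈ 86.499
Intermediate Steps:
√(1/(-4268) + 7482) = √(-1/4268 + 7482) = √(31933175/4268) = 5*√1362907909/2134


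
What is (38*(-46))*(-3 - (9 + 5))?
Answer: 29716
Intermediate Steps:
(38*(-46))*(-3 - (9 + 5)) = -1748*(-3 - 1*14) = -1748*(-3 - 14) = -1748*(-17) = 29716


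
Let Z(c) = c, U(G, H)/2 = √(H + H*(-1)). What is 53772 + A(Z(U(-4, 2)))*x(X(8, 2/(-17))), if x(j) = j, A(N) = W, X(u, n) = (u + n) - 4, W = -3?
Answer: 913926/17 ≈ 53760.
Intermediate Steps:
U(G, H) = 0 (U(G, H) = 2*√(H + H*(-1)) = 2*√(H - H) = 2*√0 = 2*0 = 0)
X(u, n) = -4 + n + u (X(u, n) = (n + u) - 4 = -4 + n + u)
A(N) = -3
53772 + A(Z(U(-4, 2)))*x(X(8, 2/(-17))) = 53772 - 3*(-4 + 2/(-17) + 8) = 53772 - 3*(-4 + 2*(-1/17) + 8) = 53772 - 3*(-4 - 2/17 + 8) = 53772 - 3*66/17 = 53772 - 198/17 = 913926/17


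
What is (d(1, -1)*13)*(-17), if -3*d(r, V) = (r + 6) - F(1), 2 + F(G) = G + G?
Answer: 1547/3 ≈ 515.67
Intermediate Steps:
F(G) = -2 + 2*G (F(G) = -2 + (G + G) = -2 + 2*G)
d(r, V) = -2 - r/3 (d(r, V) = -((r + 6) - (-2 + 2*1))/3 = -((6 + r) - (-2 + 2))/3 = -((6 + r) - 1*0)/3 = -((6 + r) + 0)/3 = -(6 + r)/3 = -2 - r/3)
(d(1, -1)*13)*(-17) = ((-2 - ⅓*1)*13)*(-17) = ((-2 - ⅓)*13)*(-17) = -7/3*13*(-17) = -91/3*(-17) = 1547/3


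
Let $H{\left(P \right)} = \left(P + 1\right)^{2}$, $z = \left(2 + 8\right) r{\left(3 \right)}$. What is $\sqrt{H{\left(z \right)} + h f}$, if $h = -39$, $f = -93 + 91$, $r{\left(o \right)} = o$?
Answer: $\sqrt{1039} \approx 32.234$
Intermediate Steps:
$f = -2$
$z = 30$ ($z = \left(2 + 8\right) 3 = 10 \cdot 3 = 30$)
$H{\left(P \right)} = \left(1 + P\right)^{2}$
$\sqrt{H{\left(z \right)} + h f} = \sqrt{\left(1 + 30\right)^{2} - -78} = \sqrt{31^{2} + 78} = \sqrt{961 + 78} = \sqrt{1039}$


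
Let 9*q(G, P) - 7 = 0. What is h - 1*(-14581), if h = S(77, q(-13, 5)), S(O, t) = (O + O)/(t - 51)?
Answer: 3294613/226 ≈ 14578.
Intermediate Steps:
q(G, P) = 7/9 (q(G, P) = 7/9 + (⅑)*0 = 7/9 + 0 = 7/9)
S(O, t) = 2*O/(-51 + t) (S(O, t) = (2*O)/(-51 + t) = 2*O/(-51 + t))
h = -693/226 (h = 2*77/(-51 + 7/9) = 2*77/(-452/9) = 2*77*(-9/452) = -693/226 ≈ -3.0664)
h - 1*(-14581) = -693/226 - 1*(-14581) = -693/226 + 14581 = 3294613/226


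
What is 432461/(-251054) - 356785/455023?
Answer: -286352002993/114235344242 ≈ -2.5067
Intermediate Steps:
432461/(-251054) - 356785/455023 = 432461*(-1/251054) - 356785*1/455023 = -432461/251054 - 356785/455023 = -286352002993/114235344242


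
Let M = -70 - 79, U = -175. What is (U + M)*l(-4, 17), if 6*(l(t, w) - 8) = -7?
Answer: -2214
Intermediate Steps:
M = -149
l(t, w) = 41/6 (l(t, w) = 8 + (⅙)*(-7) = 8 - 7/6 = 41/6)
(U + M)*l(-4, 17) = (-175 - 149)*(41/6) = -324*41/6 = -2214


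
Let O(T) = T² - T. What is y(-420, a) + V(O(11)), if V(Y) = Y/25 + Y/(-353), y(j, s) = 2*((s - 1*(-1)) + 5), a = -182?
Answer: -614064/1765 ≈ -347.91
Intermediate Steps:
y(j, s) = 12 + 2*s (y(j, s) = 2*((s + 1) + 5) = 2*((1 + s) + 5) = 2*(6 + s) = 12 + 2*s)
V(Y) = 328*Y/8825 (V(Y) = Y*(1/25) + Y*(-1/353) = Y/25 - Y/353 = 328*Y/8825)
y(-420, a) + V(O(11)) = (12 + 2*(-182)) + 328*(11*(-1 + 11))/8825 = (12 - 364) + 328*(11*10)/8825 = -352 + (328/8825)*110 = -352 + 7216/1765 = -614064/1765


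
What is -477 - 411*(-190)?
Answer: 77613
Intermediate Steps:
-477 - 411*(-190) = -477 + 78090 = 77613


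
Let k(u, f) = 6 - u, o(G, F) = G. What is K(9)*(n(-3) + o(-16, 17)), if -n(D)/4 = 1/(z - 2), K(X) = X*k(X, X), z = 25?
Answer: 10044/23 ≈ 436.70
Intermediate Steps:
K(X) = X*(6 - X)
n(D) = -4/23 (n(D) = -4/(25 - 2) = -4/23)
K(9)*(n(-3) + o(-16, 17)) = (9*(6 - 1*9))*(-4/23 - 16) = (9*(6 - 9))*(-372/23) = (9*(-3))*(-372/23) = -27*(-372/23) = 10044/23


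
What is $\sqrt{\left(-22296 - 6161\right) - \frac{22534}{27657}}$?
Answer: $\frac{i \sqrt{2418628567159}}{9219} \approx 168.69 i$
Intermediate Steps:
$\sqrt{\left(-22296 - 6161\right) - \frac{22534}{27657}} = \sqrt{-28457 - \frac{22534}{27657}} = \sqrt{- \frac{787057783}{27657}} = \frac{i \sqrt{2418628567159}}{9219}$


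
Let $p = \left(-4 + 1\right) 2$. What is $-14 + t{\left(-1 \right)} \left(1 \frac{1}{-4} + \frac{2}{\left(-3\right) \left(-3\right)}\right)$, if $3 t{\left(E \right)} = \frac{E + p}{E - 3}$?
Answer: $- \frac{6055}{432} \approx -14.016$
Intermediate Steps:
$p = -6$ ($p = \left(-3\right) 2 = -6$)
$t{\left(E \right)} = \frac{-6 + E}{3 \left(-3 + E\right)}$ ($t{\left(E \right)} = \frac{\left(E - 6\right) \frac{1}{E - 3}}{3} = \frac{\left(-6 + E\right) \frac{1}{-3 + E}}{3} = \frac{\frac{1}{-3 + E} \left(-6 + E\right)}{3} = \frac{-6 + E}{3 \left(-3 + E\right)}$)
$-14 + t{\left(-1 \right)} \left(1 \frac{1}{-4} + \frac{2}{\left(-3\right) \left(-3\right)}\right) = -14 + \frac{-6 - 1}{3 \left(-3 - 1\right)} \left(1 \frac{1}{-4} + \frac{2}{\left(-3\right) \left(-3\right)}\right) = -14 + \frac{1}{3} \frac{1}{-4} \left(-7\right) \left(1 \left(- \frac{1}{4}\right) + \frac{2}{9}\right) = -14 + \frac{1}{3} \left(- \frac{1}{4}\right) \left(-7\right) \left(- \frac{1}{4} + 2 \cdot \frac{1}{9}\right) = -14 + \frac{7 \left(- \frac{1}{4} + \frac{2}{9}\right)}{12} = -14 + \frac{7}{12} \left(- \frac{1}{36}\right) = -14 - \frac{7}{432} = - \frac{6055}{432}$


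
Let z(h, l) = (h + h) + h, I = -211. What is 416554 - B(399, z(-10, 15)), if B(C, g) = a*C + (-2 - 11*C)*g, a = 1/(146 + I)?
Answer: 18513959/65 ≈ 2.8483e+5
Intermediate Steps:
z(h, l) = 3*h (z(h, l) = 2*h + h = 3*h)
a = -1/65 (a = 1/(146 - 211) = 1/(-65) = -1/65 ≈ -0.015385)
B(C, g) = -C/65 + g*(-2 - 11*C) (B(C, g) = -C/65 + (-2 - 11*C)*g = -C/65 + g*(-2 - 11*C))
416554 - B(399, z(-10, 15)) = 416554 - (-6*(-10) - 1/65*399 - 11*399*3*(-10)) = 416554 - (-2*(-30) - 399/65 - 11*399*(-30)) = 416554 - (60 - 399/65 + 131670) = 416554 - 1*8562051/65 = 416554 - 8562051/65 = 18513959/65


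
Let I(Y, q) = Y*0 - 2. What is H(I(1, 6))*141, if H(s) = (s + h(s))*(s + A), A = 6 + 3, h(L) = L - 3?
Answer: -6909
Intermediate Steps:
h(L) = -3 + L
A = 9
I(Y, q) = -2 (I(Y, q) = 0 - 2 = -2)
H(s) = (-3 + 2*s)*(9 + s) (H(s) = (s + (-3 + s))*(s + 9) = (-3 + 2*s)*(9 + s))
H(I(1, 6))*141 = (-27 + 2*(-2)² + 15*(-2))*141 = (-27 + 2*4 - 30)*141 = (-27 + 8 - 30)*141 = -49*141 = -6909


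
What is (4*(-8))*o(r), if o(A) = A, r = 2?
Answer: -64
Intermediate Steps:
(4*(-8))*o(r) = (4*(-8))*2 = -32*2 = -64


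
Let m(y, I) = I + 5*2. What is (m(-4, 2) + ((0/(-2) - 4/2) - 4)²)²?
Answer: 2304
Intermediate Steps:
m(y, I) = 10 + I (m(y, I) = I + 10 = 10 + I)
(m(-4, 2) + ((0/(-2) - 4/2) - 4)²)² = ((10 + 2) + ((0/(-2) - 4/2) - 4)²)² = (12 + ((0*(-½) - 4*½) - 4)²)² = (12 + ((0 - 2) - 4)²)² = (12 + (-2 - 4)²)² = (12 + (-6)²)² = (12 + 36)² = 48² = 2304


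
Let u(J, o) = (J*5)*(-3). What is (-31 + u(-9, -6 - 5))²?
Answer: 10816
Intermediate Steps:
u(J, o) = -15*J (u(J, o) = (5*J)*(-3) = -15*J)
(-31 + u(-9, -6 - 5))² = (-31 - 15*(-9))² = (-31 + 135)² = 104² = 10816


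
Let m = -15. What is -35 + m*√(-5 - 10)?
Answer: -35 - 15*I*√15 ≈ -35.0 - 58.095*I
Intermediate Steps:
-35 + m*√(-5 - 10) = -35 - 15*√(-5 - 10) = -35 - 15*I*√15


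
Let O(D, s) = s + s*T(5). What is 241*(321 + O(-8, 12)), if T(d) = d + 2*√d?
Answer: 94713 + 5784*√5 ≈ 1.0765e+5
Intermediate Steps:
O(D, s) = s + s*(5 + 2*√5)
241*(321 + O(-8, 12)) = 241*(321 + 2*12*(3 + √5)) = 241*(321 + (72 + 24*√5)) = 241*(393 + 24*√5) = 94713 + 5784*√5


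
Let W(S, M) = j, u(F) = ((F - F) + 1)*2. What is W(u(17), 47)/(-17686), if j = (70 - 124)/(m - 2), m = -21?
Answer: -27/203389 ≈ -0.00013275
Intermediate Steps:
j = 54/23 (j = (70 - 124)/(-21 - 2) = -54/(-23) = -54*(-1/23) = 54/23 ≈ 2.3478)
u(F) = 2 (u(F) = (0 + 1)*2 = 1*2 = 2)
W(S, M) = 54/23
W(u(17), 47)/(-17686) = (54/23)/(-17686) = (54/23)*(-1/17686) = -27/203389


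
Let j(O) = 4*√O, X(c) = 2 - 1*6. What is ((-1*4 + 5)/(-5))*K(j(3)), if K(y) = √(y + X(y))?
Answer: -2*√(-1 + √3)/5 ≈ -0.34224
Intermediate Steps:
X(c) = -4 (X(c) = 2 - 6 = -4)
K(y) = √(-4 + y) (K(y) = √(y - 4) = √(-4 + y))
((-1*4 + 5)/(-5))*K(j(3)) = ((-1*4 + 5)/(-5))*√(-4 + 4*√3) = ((-4 + 5)*(-⅕))*√(-4 + 4*√3) = (1*(-⅕))*√(-4 + 4*√3) = -√(-4 + 4*√3)/5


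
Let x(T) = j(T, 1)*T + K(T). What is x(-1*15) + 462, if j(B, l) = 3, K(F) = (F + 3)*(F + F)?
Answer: 777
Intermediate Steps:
K(F) = 2*F*(3 + F) (K(F) = (3 + F)*(2*F) = 2*F*(3 + F))
x(T) = 3*T + 2*T*(3 + T)
x(-1*15) + 462 = (-1*15)*(9 + 2*(-1*15)) + 462 = -15*(9 + 2*(-15)) + 462 = -15*(9 - 30) + 462 = -15*(-21) + 462 = 315 + 462 = 777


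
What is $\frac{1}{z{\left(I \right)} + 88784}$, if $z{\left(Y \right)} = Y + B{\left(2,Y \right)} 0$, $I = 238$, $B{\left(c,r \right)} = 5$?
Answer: $\frac{1}{89022} \approx 1.1233 \cdot 10^{-5}$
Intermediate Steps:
$z{\left(Y \right)} = Y$ ($z{\left(Y \right)} = Y + 5 \cdot 0 = Y + 0 = Y$)
$\frac{1}{z{\left(I \right)} + 88784} = \frac{1}{238 + 88784} = \frac{1}{89022}$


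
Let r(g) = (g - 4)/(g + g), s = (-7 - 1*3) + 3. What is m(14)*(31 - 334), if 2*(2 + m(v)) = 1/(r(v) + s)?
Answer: 19493/31 ≈ 628.81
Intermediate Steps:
s = -7 (s = (-7 - 3) + 3 = -10 + 3 = -7)
r(g) = (-4 + g)/(2*g) (r(g) = (-4 + g)/((2*g)) = (-4 + g)*(1/(2*g)) = (-4 + g)/(2*g))
m(v) = -2 + 1/(2*(-7 + (-4 + v)/(2*v))) (m(v) = -2 + 1/(2*((-4 + v)/(2*v) - 7)) = -2 + 1/(2*(-7 + (-4 + v)/(2*v))))
m(14)*(31 - 334) = ((-8 - 27*14)/(4 + 13*14))*(31 - 334) = ((-8 - 378)/(4 + 182))*(-303) = (-386/186)*(-303) = ((1/186)*(-386))*(-303) = -193/93*(-303) = 19493/31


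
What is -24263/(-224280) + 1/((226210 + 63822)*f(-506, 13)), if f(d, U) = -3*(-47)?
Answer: 41342657039/382159214640 ≈ 0.10818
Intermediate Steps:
f(d, U) = 141
-24263/(-224280) + 1/((226210 + 63822)*f(-506, 13)) = -24263/(-224280) + 1/((226210 + 63822)*141) = -24263*(-1/224280) + (1/141)/290032 = 24263/224280 + (1/290032)*(1/141) = 24263/224280 + 1/40894512 = 41342657039/382159214640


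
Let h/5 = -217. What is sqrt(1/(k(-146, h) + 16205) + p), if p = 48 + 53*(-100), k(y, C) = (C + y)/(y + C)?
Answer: I*sqrt(1379356041666)/16206 ≈ 72.471*I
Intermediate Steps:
h = -1085 (h = 5*(-217) = -1085)
k(y, C) = 1 (k(y, C) = (C + y)/(C + y) = 1)
p = -5252 (p = 48 - 5300 = -5252)
sqrt(1/(k(-146, h) + 16205) + p) = sqrt(1/(1 + 16205) - 5252) = sqrt(1/16206 - 5252) = sqrt(-85113911/16206) = I*sqrt(1379356041666)/16206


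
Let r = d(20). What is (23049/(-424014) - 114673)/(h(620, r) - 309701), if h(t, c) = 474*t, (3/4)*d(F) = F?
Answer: 1246743089/172008346 ≈ 7.2482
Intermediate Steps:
d(F) = 4*F/3
r = 80/3 (r = (4/3)*20 = 80/3 ≈ 26.667)
(23049/(-424014) - 114673)/(h(620, r) - 309701) = (23049/(-424014) - 114673)/(474*620 - 309701) = (23049*(-1/424014) - 114673)/(293880 - 309701) = (-7683/141338 - 114673)/(-15821) = -16207660157/141338*(-1/15821) = 1246743089/172008346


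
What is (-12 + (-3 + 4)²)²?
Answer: 121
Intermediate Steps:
(-12 + (-3 + 4)²)² = (-12 + 1²)² = (-12 + 1)² = (-11)² = 121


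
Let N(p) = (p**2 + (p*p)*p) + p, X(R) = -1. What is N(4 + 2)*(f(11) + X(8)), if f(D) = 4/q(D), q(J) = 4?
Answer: 0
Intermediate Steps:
f(D) = 1 (f(D) = 4/4 = 4*(1/4) = 1)
N(p) = p + p**2 + p**3 (N(p) = (p**2 + p**2*p) + p = (p**2 + p**3) + p = p + p**2 + p**3)
N(4 + 2)*(f(11) + X(8)) = ((4 + 2)*(1 + (4 + 2) + (4 + 2)**2))*(1 - 1) = (6*(1 + 6 + 6**2))*0 = (6*(1 + 6 + 36))*0 = (6*43)*0 = 258*0 = 0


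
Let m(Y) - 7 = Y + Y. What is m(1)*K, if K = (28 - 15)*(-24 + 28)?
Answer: 468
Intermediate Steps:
m(Y) = 7 + 2*Y (m(Y) = 7 + (Y + Y) = 7 + 2*Y)
K = 52 (K = 13*4 = 52)
m(1)*K = (7 + 2*1)*52 = (7 + 2)*52 = 9*52 = 468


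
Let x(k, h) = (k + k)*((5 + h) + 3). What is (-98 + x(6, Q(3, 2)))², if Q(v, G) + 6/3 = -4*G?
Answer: 14884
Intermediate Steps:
Q(v, G) = -2 - 4*G
x(k, h) = 2*k*(8 + h) (x(k, h) = (2*k)*(8 + h) = 2*k*(8 + h))
(-98 + x(6, Q(3, 2)))² = (-98 + 2*6*(8 + (-2 - 4*2)))² = (-98 + 2*6*(8 + (-2 - 8)))² = (-98 + 2*6*(8 - 10))² = (-98 + 2*6*(-2))² = (-98 - 24)² = (-122)² = 14884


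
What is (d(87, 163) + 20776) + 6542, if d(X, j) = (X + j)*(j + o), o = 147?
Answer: 104818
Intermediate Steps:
d(X, j) = (147 + j)*(X + j) (d(X, j) = (X + j)*(j + 147) = (X + j)*(147 + j) = (147 + j)*(X + j))
(d(87, 163) + 20776) + 6542 = ((163² + 147*87 + 147*163 + 87*163) + 20776) + 6542 = ((26569 + 12789 + 23961 + 14181) + 20776) + 6542 = (77500 + 20776) + 6542 = 98276 + 6542 = 104818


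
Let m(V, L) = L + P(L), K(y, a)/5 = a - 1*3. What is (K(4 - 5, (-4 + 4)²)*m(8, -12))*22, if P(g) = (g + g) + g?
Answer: 15840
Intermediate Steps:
K(y, a) = -15 + 5*a (K(y, a) = 5*(a - 1*3) = 5*(a - 3) = 5*(-3 + a) = -15 + 5*a)
P(g) = 3*g (P(g) = 2*g + g = 3*g)
m(V, L) = 4*L (m(V, L) = L + 3*L = 4*L)
(K(4 - 5, (-4 + 4)²)*m(8, -12))*22 = ((-15 + 5*(-4 + 4)²)*(4*(-12)))*22 = ((-15 + 5*0²)*(-48))*22 = ((-15 + 5*0)*(-48))*22 = ((-15 + 0)*(-48))*22 = -15*(-48)*22 = 720*22 = 15840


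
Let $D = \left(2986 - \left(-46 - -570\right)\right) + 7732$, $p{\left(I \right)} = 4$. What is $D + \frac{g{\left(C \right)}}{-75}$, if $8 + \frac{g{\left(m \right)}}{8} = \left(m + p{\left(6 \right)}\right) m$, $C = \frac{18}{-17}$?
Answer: $\frac{220980646}{21675} \approx 10195.0$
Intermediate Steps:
$C = - \frac{18}{17}$ ($C = 18 \left(- \frac{1}{17}\right) = - \frac{18}{17} \approx -1.0588$)
$D = 10194$ ($D = \left(2986 - \left(-46 + 570\right)\right) + 7732 = \left(2986 - 524\right) + 7732 = 2462 + 7732 = 10194$)
$g{\left(m \right)} = -64 + 8 m \left(4 + m\right)$ ($g{\left(m \right)} = -64 + 8 \left(m + 4\right) m = -64 + 8 \left(4 + m\right) m = -64 + 8 m \left(4 + m\right)$)
$D + \frac{g{\left(C \right)}}{-75} = 10194 + \frac{-64 + 8 \left(- \frac{18}{17}\right)^{2} + 32 \left(- \frac{18}{17}\right)}{-75} = 10194 + \left(-64 + 8 \cdot \frac{324}{289} - \frac{576}{17}\right) \left(- \frac{1}{75}\right) = 10194 + \left(-64 + \frac{2592}{289} - \frac{576}{17}\right) \left(- \frac{1}{75}\right) = 10194 - - \frac{25696}{21675} = 10194 + \frac{25696}{21675} = \frac{220980646}{21675}$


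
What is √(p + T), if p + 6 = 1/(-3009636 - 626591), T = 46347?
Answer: √612727504647973162/3636227 ≈ 215.27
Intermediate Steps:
p = -21817363/3636227 (p = -6 + 1/(-3009636 - 626591) = -6 + 1/(-3636227) = -6 - 1/3636227 = -21817363/3636227 ≈ -6.0000)
√(p + T) = √(-21817363/3636227 + 46347) = √(168506395406/3636227) = √612727504647973162/3636227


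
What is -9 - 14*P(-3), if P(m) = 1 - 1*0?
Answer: -23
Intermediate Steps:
P(m) = 1 (P(m) = 1 + 0 = 1)
-9 - 14*P(-3) = -9 - 14*1 = -9 - 14 = -23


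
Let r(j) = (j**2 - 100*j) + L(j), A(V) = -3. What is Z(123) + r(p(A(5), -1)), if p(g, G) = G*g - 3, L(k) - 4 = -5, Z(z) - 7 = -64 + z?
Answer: 65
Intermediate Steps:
Z(z) = -57 + z (Z(z) = 7 + (-64 + z) = -57 + z)
L(k) = -1 (L(k) = 4 - 5 = -1)
p(g, G) = -3 + G*g
r(j) = -1 + j**2 - 100*j (r(j) = (j**2 - 100*j) - 1 = -1 + j**2 - 100*j)
Z(123) + r(p(A(5), -1)) = (-57 + 123) + (-1 + (-3 - 1*(-3))**2 - 100*(-3 - 1*(-3))) = 66 + (-1 + (-3 + 3)**2 - 100*(-3 + 3)) = 66 + (-1 + 0**2 - 100*0) = 66 + (-1 + 0 + 0) = 66 - 1 = 65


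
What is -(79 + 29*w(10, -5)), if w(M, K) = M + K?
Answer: -224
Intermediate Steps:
w(M, K) = K + M
-(79 + 29*w(10, -5)) = -(79 + 29*(-5 + 10)) = -(79 + 29*5) = -(79 + 145) = -1*224 = -224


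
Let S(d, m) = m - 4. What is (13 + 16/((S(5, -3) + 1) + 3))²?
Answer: 529/9 ≈ 58.778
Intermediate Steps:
S(d, m) = -4 + m
(13 + 16/((S(5, -3) + 1) + 3))² = (13 + 16/(((-4 - 3) + 1) + 3))² = (13 + 16/((-7 + 1) + 3))² = (13 + 16/(-6 + 3))² = (13 + 16/(-3))² = (13 + 16*(-⅓))² = (13 - 16/3)² = (23/3)² = 529/9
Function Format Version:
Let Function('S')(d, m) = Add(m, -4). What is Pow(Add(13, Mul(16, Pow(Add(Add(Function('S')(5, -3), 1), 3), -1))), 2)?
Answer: Rational(529, 9) ≈ 58.778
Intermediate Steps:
Function('S')(d, m) = Add(-4, m)
Pow(Add(13, Mul(16, Pow(Add(Add(Function('S')(5, -3), 1), 3), -1))), 2) = Pow(Add(13, Mul(16, Pow(Add(Add(Add(-4, -3), 1), 3), -1))), 2) = Pow(Add(13, Mul(16, Pow(Add(Add(-7, 1), 3), -1))), 2) = Pow(Add(13, Mul(16, Pow(Add(-6, 3), -1))), 2) = Pow(Add(13, Mul(16, Pow(-3, -1))), 2) = Pow(Add(13, Mul(16, Rational(-1, 3))), 2) = Pow(Add(13, Rational(-16, 3)), 2) = Pow(Rational(23, 3), 2) = Rational(529, 9)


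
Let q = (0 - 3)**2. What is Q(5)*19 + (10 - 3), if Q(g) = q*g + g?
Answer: 957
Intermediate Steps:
q = 9 (q = (-3)**2 = 9)
Q(g) = 10*g (Q(g) = 9*g + g = 10*g)
Q(5)*19 + (10 - 3) = (10*5)*19 + (10 - 3) = 50*19 + 7 = 950 + 7 = 957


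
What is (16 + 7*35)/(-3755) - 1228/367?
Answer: -4706927/1378085 ≈ -3.4156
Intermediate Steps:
(16 + 7*35)/(-3755) - 1228/367 = (16 + 245)*(-1/3755) - 1228*1/367 = 261*(-1/3755) - 1228/367 = -261/3755 - 1228/367 = -4706927/1378085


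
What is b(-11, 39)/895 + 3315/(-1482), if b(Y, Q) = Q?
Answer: -74593/34010 ≈ -2.1933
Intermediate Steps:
b(-11, 39)/895 + 3315/(-1482) = 39/895 + 3315/(-1482) = 39*(1/895) + 3315*(-1/1482) = 39/895 - 85/38 = -74593/34010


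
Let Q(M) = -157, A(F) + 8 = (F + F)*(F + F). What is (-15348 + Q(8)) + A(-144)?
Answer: 67431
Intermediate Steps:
A(F) = -8 + 4*F² (A(F) = -8 + (F + F)*(F + F) = -8 + (2*F)*(2*F) = -8 + 4*F²)
(-15348 + Q(8)) + A(-144) = (-15348 - 157) + (-8 + 4*(-144)²) = -15505 + (-8 + 4*20736) = -15505 + (-8 + 82944) = -15505 + 82936 = 67431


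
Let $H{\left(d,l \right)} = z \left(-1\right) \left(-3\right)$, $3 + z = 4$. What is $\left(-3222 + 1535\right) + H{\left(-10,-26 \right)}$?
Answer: $-1684$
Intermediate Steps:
$z = 1$ ($z = -3 + 4 = 1$)
$H{\left(d,l \right)} = 3$ ($H{\left(d,l \right)} = 1 \left(-1\right) \left(-3\right) = \left(-1\right) \left(-3\right) = 3$)
$\left(-3222 + 1535\right) + H{\left(-10,-26 \right)} = \left(-3222 + 1535\right) + 3 = -1687 + 3 = -1684$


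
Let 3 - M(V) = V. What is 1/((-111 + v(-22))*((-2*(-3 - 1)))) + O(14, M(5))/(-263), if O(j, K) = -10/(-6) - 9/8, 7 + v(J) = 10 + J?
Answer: -2479/820560 ≈ -0.0030211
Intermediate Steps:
M(V) = 3 - V
v(J) = 3 + J (v(J) = -7 + (10 + J) = 3 + J)
O(j, K) = 13/24 (O(j, K) = -10*(-1/6) - 9*1/8 = 5/3 - 9/8 = 13/24)
1/((-111 + v(-22))*((-2*(-3 - 1)))) + O(14, M(5))/(-263) = 1/((-111 + (3 - 22))*((-2*(-3 - 1)))) + (13/24)/(-263) = 1/((-111 - 19)*((-2*(-4)))) + (13/24)*(-1/263) = 1/(-130*8) - 13/6312 = -1/130*1/8 - 13/6312 = -1/1040 - 13/6312 = -2479/820560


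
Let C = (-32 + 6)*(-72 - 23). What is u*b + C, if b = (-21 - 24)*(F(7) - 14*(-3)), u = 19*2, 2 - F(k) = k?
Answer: -60800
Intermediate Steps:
F(k) = 2 - k
u = 38
C = 2470 (C = -26*(-95) = 2470)
b = -1665 (b = (-21 - 24)*((2 - 1*7) - 14*(-3)) = -45*((2 - 7) + 42) = -45*(-5 + 42) = -45*37 = -1665)
u*b + C = 38*(-1665) + 2470 = -63270 + 2470 = -60800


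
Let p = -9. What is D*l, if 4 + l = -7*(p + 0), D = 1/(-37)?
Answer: -59/37 ≈ -1.5946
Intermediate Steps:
D = -1/37 ≈ -0.027027
l = 59 (l = -4 - 7*(-9 + 0) = -4 - 7*(-9) = -4 + 63 = 59)
D*l = -1/37*59 = -59/37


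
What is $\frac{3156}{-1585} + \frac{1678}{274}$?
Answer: $\frac{897443}{217145} \approx 4.1329$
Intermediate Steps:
$\frac{3156}{-1585} + \frac{1678}{274} = 3156 \left(- \frac{1}{1585}\right) + 1678 \cdot \frac{1}{274} = - \frac{3156}{1585} + \frac{839}{137} = \frac{897443}{217145}$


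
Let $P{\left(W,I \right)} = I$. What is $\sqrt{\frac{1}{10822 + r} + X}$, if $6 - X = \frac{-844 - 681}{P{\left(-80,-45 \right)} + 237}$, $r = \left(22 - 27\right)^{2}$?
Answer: $\frac{\sqrt{944912899551}}{260328} \approx 3.734$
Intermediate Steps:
$r = 25$ ($r = \left(22 - 27\right)^{2} = \left(-5\right)^{2} = 25$)
$X = \frac{2677}{192}$ ($X = 6 - \frac{-844 - 681}{-45 + 237} = 6 - - \frac{1525}{192} = 6 + \frac{1525}{192} = \frac{2677}{192} \approx 13.943$)
$\sqrt{\frac{1}{10822 + r} + X} = \sqrt{\frac{1}{10822 + 25} + \frac{2677}{192}} = \sqrt{\frac{1}{10847} + \frac{2677}{192}} = \sqrt{\frac{29037611}{2082624}} = \frac{\sqrt{944912899551}}{260328}$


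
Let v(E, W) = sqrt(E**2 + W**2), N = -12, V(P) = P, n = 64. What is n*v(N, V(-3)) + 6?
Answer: 6 + 192*sqrt(17) ≈ 797.64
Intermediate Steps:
n*v(N, V(-3)) + 6 = 64*sqrt((-12)**2 + (-3)**2) + 6 = 64*sqrt(144 + 9) + 6 = 64*sqrt(153) + 6 = 64*(3*sqrt(17)) + 6 = 192*sqrt(17) + 6 = 6 + 192*sqrt(17)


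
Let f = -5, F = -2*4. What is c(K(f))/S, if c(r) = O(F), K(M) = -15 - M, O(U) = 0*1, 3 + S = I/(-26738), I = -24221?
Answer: 0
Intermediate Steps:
F = -8
S = -55993/26738 (S = -3 - 24221/(-26738) = -3 - 24221*(-1/26738) = -3 + 24221/26738 = -55993/26738 ≈ -2.0941)
O(U) = 0
c(r) = 0
c(K(f))/S = 0/(-55993/26738) = 0*(-26738/55993) = 0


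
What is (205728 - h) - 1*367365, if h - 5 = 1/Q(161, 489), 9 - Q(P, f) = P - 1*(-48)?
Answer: -32328399/200 ≈ -1.6164e+5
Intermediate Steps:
Q(P, f) = -39 - P (Q(P, f) = 9 - (P - 1*(-48)) = 9 - (P + 48) = 9 - (48 + P) = 9 + (-48 - P) = -39 - P)
h = 999/200 (h = 5 + 1/(-39 - 1*161) = 5 + 1/(-39 - 161) = 5 + 1/(-200) = 5 - 1/200 = 999/200 ≈ 4.9950)
(205728 - h) - 1*367365 = (205728 - 1*999/200) - 1*367365 = (205728 - 999/200) - 367365 = 41144601/200 - 367365 = -32328399/200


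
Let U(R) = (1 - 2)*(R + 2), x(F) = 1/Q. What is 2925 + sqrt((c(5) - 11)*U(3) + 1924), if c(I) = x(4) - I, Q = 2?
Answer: 2925 + sqrt(8006)/2 ≈ 2969.7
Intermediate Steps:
x(F) = 1/2
c(I) = 1/2 - I
U(R) = -2 - R (U(R) = -(2 + R) = -2 - R)
2925 + sqrt((c(5) - 11)*U(3) + 1924) = 2925 + sqrt(((1/2 - 1*5) - 11)*(-2 - 1*3) + 1924) = 2925 + sqrt(((1/2 - 5) - 11)*(-2 - 3) + 1924) = 2925 + sqrt((-9/2 - 11)*(-5) + 1924) = 2925 + sqrt(-31/2*(-5) + 1924) = 2925 + sqrt(155/2 + 1924) = 2925 + sqrt(4003/2) = 2925 + sqrt(8006)/2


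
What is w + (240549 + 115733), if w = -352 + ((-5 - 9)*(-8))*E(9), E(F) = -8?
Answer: 355034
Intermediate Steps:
w = -1248 (w = -352 + ((-5 - 9)*(-8))*(-8) = -352 - 14*(-8)*(-8) = -352 + 112*(-8) = -352 - 896 = -1248)
w + (240549 + 115733) = -1248 + (240549 + 115733) = -1248 + 356282 = 355034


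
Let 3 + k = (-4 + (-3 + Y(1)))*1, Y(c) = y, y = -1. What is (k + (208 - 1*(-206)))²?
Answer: 162409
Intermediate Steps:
Y(c) = -1
k = -11 (k = -3 + (-4 + (-3 - 1))*1 = -3 + (-4 - 4)*1 = -3 - 8*1 = -3 - 8 = -11)
(k + (208 - 1*(-206)))² = (-11 + (208 - 1*(-206)))² = (-11 + (208 + 206))² = (-11 + 414)² = 403² = 162409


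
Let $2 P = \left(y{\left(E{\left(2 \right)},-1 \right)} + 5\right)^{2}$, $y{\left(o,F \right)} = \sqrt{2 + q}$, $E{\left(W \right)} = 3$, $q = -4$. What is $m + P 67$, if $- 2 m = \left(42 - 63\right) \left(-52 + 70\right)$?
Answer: $\frac{1919}{2} + 335 i \sqrt{2} \approx 959.5 + 473.76 i$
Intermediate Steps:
$y{\left(o,F \right)} = i \sqrt{2}$ ($y{\left(o,F \right)} = \sqrt{2 - 4} = \sqrt{-2} = i \sqrt{2}$)
$m = 189$ ($m = - \frac{\left(42 - 63\right) \left(-52 + 70\right)}{2} = - \frac{\left(-21\right) 18}{2} = \left(- \frac{1}{2}\right) \left(-378\right) = 189$)
$P = \frac{\left(5 + i \sqrt{2}\right)^{2}}{2}$ ($P = \frac{\left(i \sqrt{2} + 5\right)^{2}}{2} = \frac{\left(5 + i \sqrt{2}\right)^{2}}{2} \approx 11.5 + 7.0711 i$)
$m + P 67 = 189 + \frac{\left(5 + i \sqrt{2}\right)^{2}}{2} \cdot 67 = 189 + \frac{67 \left(5 + i \sqrt{2}\right)^{2}}{2}$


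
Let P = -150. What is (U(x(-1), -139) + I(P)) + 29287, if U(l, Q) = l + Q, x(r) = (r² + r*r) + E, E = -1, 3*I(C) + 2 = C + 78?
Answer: 87373/3 ≈ 29124.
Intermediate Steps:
I(C) = 76/3 + C/3 (I(C) = -⅔ + (C + 78)/3 = -⅔ + (78 + C)/3 = -⅔ + (26 + C/3) = 76/3 + C/3)
x(r) = -1 + 2*r² (x(r) = (r² + r*r) - 1 = (r² + r²) - 1 = 2*r² - 1 = -1 + 2*r²)
U(l, Q) = Q + l
(U(x(-1), -139) + I(P)) + 29287 = ((-139 + (-1 + 2*(-1)²)) + (76/3 + (⅓)*(-150))) + 29287 = ((-139 + (-1 + 2*1)) + (76/3 - 50)) + 29287 = ((-139 + (-1 + 2)) - 74/3) + 29287 = ((-139 + 1) - 74/3) + 29287 = (-138 - 74/3) + 29287 = -488/3 + 29287 = 87373/3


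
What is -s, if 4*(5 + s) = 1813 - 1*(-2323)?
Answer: -1029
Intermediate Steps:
s = 1029 (s = -5 + (1813 - 1*(-2323))/4 = -5 + (1813 + 2323)/4 = -5 + (¼)*4136 = -5 + 1034 = 1029)
-s = -1*1029 = -1029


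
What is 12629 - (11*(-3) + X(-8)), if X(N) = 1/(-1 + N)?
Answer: 113959/9 ≈ 12662.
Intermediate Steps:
12629 - (11*(-3) + X(-8)) = 12629 - (11*(-3) + 1/(-1 - 8)) = 12629 - (-33 + 1/(-9)) = 12629 - (-33 - 1/9) = 12629 - 1*(-298/9) = 12629 + 298/9 = 113959/9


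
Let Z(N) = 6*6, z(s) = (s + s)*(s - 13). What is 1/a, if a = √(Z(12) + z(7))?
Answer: -I*√3/12 ≈ -0.14434*I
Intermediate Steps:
z(s) = 2*s*(-13 + s) (z(s) = (2*s)*(-13 + s) = 2*s*(-13 + s))
Z(N) = 36
a = 4*I*√3 (a = √(36 + 2*7*(-13 + 7)) = √(36 + 2*7*(-6)) = √(36 - 84) = √(-48) = 4*I*√3 ≈ 6.9282*I)
1/a = 1/(4*I*√3) = -I*√3/12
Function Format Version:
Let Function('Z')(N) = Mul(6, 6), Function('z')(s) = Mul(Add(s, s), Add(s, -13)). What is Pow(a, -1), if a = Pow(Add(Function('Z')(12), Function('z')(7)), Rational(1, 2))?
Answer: Mul(Rational(-1, 12), I, Pow(3, Rational(1, 2))) ≈ Mul(-0.14434, I)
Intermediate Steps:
Function('z')(s) = Mul(2, s, Add(-13, s)) (Function('z')(s) = Mul(Mul(2, s), Add(-13, s)) = Mul(2, s, Add(-13, s)))
Function('Z')(N) = 36
a = Mul(4, I, Pow(3, Rational(1, 2))) (a = Pow(Add(36, Mul(2, 7, Add(-13, 7))), Rational(1, 2)) = Pow(Add(36, Mul(2, 7, -6)), Rational(1, 2)) = Pow(Add(36, -84), Rational(1, 2)) = Pow(-48, Rational(1, 2)) = Mul(4, I, Pow(3, Rational(1, 2))) ≈ Mul(6.9282, I))
Pow(a, -1) = Pow(Mul(4, I, Pow(3, Rational(1, 2))), -1) = Mul(Rational(-1, 12), I, Pow(3, Rational(1, 2)))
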